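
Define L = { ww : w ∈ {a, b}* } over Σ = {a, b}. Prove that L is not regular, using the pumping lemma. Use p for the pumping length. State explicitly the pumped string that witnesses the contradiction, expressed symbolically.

a^{p+k} b^p a^p b^p

Assume L is regular. Let p be the pumping length given by the pumping lemma.
Take w = a^p b^p a^p b^p = uu where u = a^pb^p; then w ∈ L and |w| = 4p ≥ p.
By the pumping lemma, w = xyz with |xy| ≤ p and |y| > 0.
The first p characters of w are a's, so xy (and hence y) consists only of a's. Write y = a^k, 1 ≤ k ≤ p.
Pump with i = 2: xy^2z = a^{p+k} b^p a^p b^p, of length 4p+k. Suppose this equals vv. The string starts with a and ends with b, so v does too; thus the boundary between the two copies of v is a b→a transition. There is exactly one such transition, at position 2p+k, so |v| = 2p+k and |vv| = 4p+2k ≠ 4p+k since k ≥ 1. So xy^2z ∉ L.
Contradiction. Therefore L is not regular.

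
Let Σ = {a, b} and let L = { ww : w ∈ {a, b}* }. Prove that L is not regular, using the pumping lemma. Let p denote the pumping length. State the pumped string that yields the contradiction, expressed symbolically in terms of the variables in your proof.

a^{p+k} b^p a^p b^p

Suppose for contradiction that L is regular, and let p be the pumping length.
Take w = a^p b^p a^p b^p = uu where u = a^pb^p; then w ∈ L and |w| = 4p ≥ p.
By the pumping lemma, w = xyz with |xy| ≤ p and |y| ≥ 1.
Because |xy| ≤ p and w begins with p copies of a, we have y = a^k with 1 ≤ k ≤ p.
Pump with i = 2: xy^2z = a^{p+k} b^p a^p b^p, of length 4p+k. Suppose this equals vv. The string starts with a and ends with b, so v does too; thus the boundary between the two copies of v is a b→a transition. There is exactly one such transition, at position 2p+k, so |v| = 2p+k and |vv| = 4p+2k ≠ 4p+k since k ≥ 1. So xy^2z ∉ L.
Contradiction. Therefore L is not regular.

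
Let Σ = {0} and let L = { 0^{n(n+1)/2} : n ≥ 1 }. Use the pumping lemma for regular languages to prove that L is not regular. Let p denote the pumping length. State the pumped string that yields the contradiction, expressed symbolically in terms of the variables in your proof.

Suppose for contradiction that L is regular, and let p be the pumping length.
Take w = 0^{p(p+1)/2} ∈ L with |w| = p(p+1)/2 ≥ p.
The pumping lemma gives a decomposition w = xyz where |xy| ≤ p and |y| ≥ 1.
Then y = 0^k for some k with 1 ≤ k ≤ p.
Pump with i = 2: xy^2z = 0^{p(p+1)/2+k}. Since 1 ≤ k ≤ p, p(p+1)/2 < p(p+1)/2+k ≤ p(p+1)/2+p < (p+1)(p+2)/2, so p(p+1)/2+k is strictly between consecutive triangular numbers. So xy^2z ∉ L.
Contradiction. Therefore L is not regular.

0^{p(p+1)/2+k}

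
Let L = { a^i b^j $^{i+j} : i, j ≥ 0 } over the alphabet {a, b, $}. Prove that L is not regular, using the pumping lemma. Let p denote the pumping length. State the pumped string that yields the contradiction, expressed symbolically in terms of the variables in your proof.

Suppose for contradiction that L is regular, and let p be the pumping length.
Take w = a^p b^p $^{2p} ∈ L (with i=j=p, i+j=2p), |w| = 4p ≥ p.
Write w = xyz as guaranteed by the lemma, with |xy| ≤ p and y is nonempty.
Since the first p symbols of w are all a's and |xy| ≤ p, y lies entirely in the leading a-block: y = a^k for some k with 1 ≤ k ≤ p.
Consider xy^2z = a^{p+k} b^p $^{2p}. Now the a- and b-counts sum to 2p+k, but the $-count is 2p ≠ 2p+k. So xy^2z ∉ L.
This contradicts the pumping lemma, so L is not regular.

a^{p+k} b^p $^{2p}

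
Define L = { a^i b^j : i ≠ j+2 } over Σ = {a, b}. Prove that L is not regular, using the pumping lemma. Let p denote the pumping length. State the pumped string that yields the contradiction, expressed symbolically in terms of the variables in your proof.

Assume L is regular; let p be its pumping constant.
Choose w = a^p b^{p+p!-2}. Since p ≠ (p+p!-2)+2 = p+p!, w ∈ L; and |w| ≥ p.
By the pumping lemma, w = xyz with |xy| ≤ p and y is nonempty.
Because |xy| ≤ p and w begins with p copies of a, we have y = a^k with 1 ≤ k ≤ p.
Since 1 ≤ k ≤ p, k divides p!; set t = 1 + p!/k. Then xy^t z has p + (p!/k)·k = p + p! copies of a. Now the a-count is p+p! and (b-count)+2 = (p+p!-2)+2 = p+p!, so i ≠ j+2 fails. So xy^t z = a^{p+p!} b^{p+p!-2} ∉ L.
Contradiction. Therefore L is not regular.

a^{p+p!} b^{p+p!-2}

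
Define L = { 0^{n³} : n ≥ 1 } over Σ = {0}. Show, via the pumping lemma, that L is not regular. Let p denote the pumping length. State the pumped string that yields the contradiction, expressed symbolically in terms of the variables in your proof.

Assume L is regular. Let p be the pumping length given by the pumping lemma.
Take w = 0^{p³} ∈ L with |w| = p³ ≥ p.
The pumping lemma gives a decomposition w = xyz where |xy| ≤ p and |y| ≥ 1.
Then y = 0^k for some k with 1 ≤ k ≤ p.
Pump with i = 2: xy^2z = 0^{p³+k}. Since 1 ≤ k ≤ p, p³ < p³+k ≤ p³+p < p³+3p²+3p+1 = (p+1)³, so p³+k is not a perfect cube. So xy^2z ∉ L.
This contradicts the pumping lemma, so L is not regular.

0^{p³+k}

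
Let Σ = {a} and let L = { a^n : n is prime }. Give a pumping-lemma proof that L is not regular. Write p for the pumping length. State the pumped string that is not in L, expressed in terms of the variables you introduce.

Suppose for contradiction that L is regular, and let p be the pumping length.
Let q be a prime with q ≥ p+2 (infinitely many primes exist), and take w = a^q ∈ L with |w| = q ≥ p.
The pumping lemma gives a decomposition w = xyz where |xy| ≤ p and y is nonempty.
Then y = a^k for some k with 1 ≤ k ≤ p.
Since 1 ≤ k ≤ p, |xz| = q-k. Pump with i = q+1: |xy^{q+1}z| = (q-k)+(q+1)k = q+qk = q(1+k), which is composite (both factors ≥ 2). So xy^{q+1}z = a^{q(1+k)} ∉ L.
This is a contradiction; hence L is not regular.

a^{q(1+k)}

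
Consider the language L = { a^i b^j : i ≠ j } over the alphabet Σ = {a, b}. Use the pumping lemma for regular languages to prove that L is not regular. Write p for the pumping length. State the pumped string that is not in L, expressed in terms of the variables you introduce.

a^{p+p!} b^{p+p!}

Toward a contradiction, assume L is regular with pumping length p.
Choose w = a^p b^{p+p!}. Since p ≠ p+p!, w ∈ L; and |w| ≥ p.
By the pumping lemma, w = xyz with |xy| ≤ p and y is nonempty.
The first p characters of w are a's, so xy (and hence y) consists only of a's. Write y = a^k, 1 ≤ k ≤ p.
Since 1 ≤ k ≤ p, k divides p!; set t = 1 + p!/k. Then xy^t z has p + (p!/k)·k = p + p! copies of a. Now the a-count equals the b-count, so i ≠ j fails. So xy^t z = a^{p+p!} b^{p+p!} ∉ L.
This is a contradiction; hence L is not regular.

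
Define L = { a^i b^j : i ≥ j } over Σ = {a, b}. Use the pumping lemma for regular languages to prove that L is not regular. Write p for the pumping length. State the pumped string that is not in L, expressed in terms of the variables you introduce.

a^{p-k} b^p

Suppose for contradiction that L is regular, and let p be the pumping length.
Choose w = a^p b^p ∈ L, with |w| = 2p ≥ p.
Write w = xyz as guaranteed by the lemma, with |xy| ≤ p and |y| ≥ 1.
Since the first p symbols of w are all a's and |xy| ≤ p, y lies entirely in the leading a-block: y = a^k for some k with 1 ≤ k ≤ p.
Consider xy^0z = xz = a^{p-k} b^p. Since k ≥ 1, the a-count p-k is less than p, so i ≥ j fails; thus xz ∉ L.
This is a contradiction; hence L is not regular.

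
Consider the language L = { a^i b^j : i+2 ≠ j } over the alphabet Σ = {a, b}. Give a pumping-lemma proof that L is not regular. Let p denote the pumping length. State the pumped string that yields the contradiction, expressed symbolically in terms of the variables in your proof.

Assume L is regular. Let p be the pumping length given by the pumping lemma.
Choose w = a^p b^{p+p!+2}. Since p ≠ (p+p!+2)-2 = p+p!, w ∈ L; and |w| ≥ p.
The pumping lemma gives a decomposition w = xyz where |xy| ≤ p and y is nonempty.
Because |xy| ≤ p and w begins with p copies of a, we have y = a^k with 1 ≤ k ≤ p.
Since 1 ≤ k ≤ p, k divides p!; set t = 1 + p!/k. Then xy^t z has p + (p!/k)·k = p + p! copies of a. Now the a-count is p+p! and (b-count)-2 = (p+p!+2)-2 = p+p!, so i+2 ≠ j fails. So xy^t z = a^{p+p!} b^{p+p!+2} ∉ L.
This contradicts the pumping lemma, so L is not regular.

a^{p+p!} b^{p+p!+2}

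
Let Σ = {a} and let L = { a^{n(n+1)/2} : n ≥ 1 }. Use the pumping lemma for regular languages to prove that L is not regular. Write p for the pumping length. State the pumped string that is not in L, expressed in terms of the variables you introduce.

a^{p(p+1)/2+k}

Toward a contradiction, assume L is regular with pumping length p.
Take w = a^{p(p+1)/2} ∈ L with |w| = p(p+1)/2 ≥ p.
By the pumping lemma, w = xyz with |xy| ≤ p and |y| > 0.
Then y = a^k for some k with 1 ≤ k ≤ p.
Pump with i = 2: xy^2z = a^{p(p+1)/2+k}. Since 1 ≤ k ≤ p, p(p+1)/2 < p(p+1)/2+k ≤ p(p+1)/2+p < (p+1)(p+2)/2, so p(p+1)/2+k is strictly between consecutive triangular numbers. So xy^2z ∉ L.
This contradicts the pumping lemma, so L is not regular.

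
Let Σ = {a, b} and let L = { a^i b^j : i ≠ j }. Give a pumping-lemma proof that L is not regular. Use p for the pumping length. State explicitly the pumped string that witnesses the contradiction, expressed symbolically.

Assume L is regular. Let p be the pumping length given by the pumping lemma.
Choose w = a^p b^{p+p!}. Since p ≠ p+p!, w ∈ L; and |w| ≥ p.
The pumping lemma gives a decomposition w = xyz where |xy| ≤ p and |y| ≥ 1.
Since the first p symbols of w are all a's and |xy| ≤ p, y lies entirely in the leading a-block: y = a^k for some k with 1 ≤ k ≤ p.
Since 1 ≤ k ≤ p, k divides p!; set t = 1 + p!/k. Then xy^t z has p + (p!/k)·k = p + p! copies of a. Now the a-count equals the b-count, so i ≠ j fails. So xy^t z = a^{p+p!} b^{p+p!} ∉ L.
Contradiction. Therefore L is not regular.

a^{p+p!} b^{p+p!}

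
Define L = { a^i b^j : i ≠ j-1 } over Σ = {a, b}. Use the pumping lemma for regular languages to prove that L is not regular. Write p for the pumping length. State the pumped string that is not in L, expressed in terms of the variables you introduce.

Suppose for contradiction that L is regular, and let p be the pumping length.
Choose w = a^p b^{p+p!+1}. Since p ≠ (p+p!+1)-1 = p+p!, w ∈ L; and |w| ≥ p.
By the pumping lemma, w = xyz with |xy| ≤ p and y is nonempty.
Since the first p symbols of w are all a's and |xy| ≤ p, y lies entirely in the leading a-block: y = a^k for some k with 1 ≤ k ≤ p.
Since 1 ≤ k ≤ p, k divides p!; set t = 1 + p!/k. Then xy^t z has p + (p!/k)·k = p + p! copies of a. Now the a-count is p+p! and (b-count)-1 = (p+p!+1)-1 = p+p!, so i ≠ j-1 fails. So xy^t z = a^{p+p!} b^{p+p!+1} ∉ L.
This contradicts the pumping lemma, so L is not regular.

a^{p+p!} b^{p+p!+1}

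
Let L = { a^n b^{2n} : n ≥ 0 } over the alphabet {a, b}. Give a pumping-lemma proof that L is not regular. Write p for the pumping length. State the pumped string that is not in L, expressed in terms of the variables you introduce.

a^{p+k} b^{2p}

Toward a contradiction, assume L is regular with pumping length p.
Let w = a^p b^{2p} ∈ L; note |w| = 3p ≥ p.
The pumping lemma gives a decomposition w = xyz where |xy| ≤ p and y is nonempty.
The first p characters of w are a's, so xy (and hence y) consists only of a's. Write y = a^k, 1 ≤ k ≤ p.
Pump with i = 2: xy^2z = a^{p+k} b^{2p}. For this to lie in L we would need 2p = 2(p+k), which forces k = 0. But k ≥ 1, so xy^2z ∉ L.
Contradiction. Therefore L is not regular.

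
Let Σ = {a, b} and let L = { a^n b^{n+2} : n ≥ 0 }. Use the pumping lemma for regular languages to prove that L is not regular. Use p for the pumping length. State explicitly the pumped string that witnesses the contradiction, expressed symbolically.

Suppose for contradiction that L is regular, and let p be the pumping length.
Choose w = a^p b^{p+2}, which is in L with |w| = 2p+2 ≥ p.
The pumping lemma gives a decomposition w = xyz where |xy| ≤ p and |y| ≥ 1.
Since the first p symbols of w are all a's and |xy| ≤ p, y lies entirely in the leading a-block: y = a^k for some k with 1 ≤ k ≤ p.
Pump with i = 2: xy^2z = a^{p+k} b^{p+2}. For this to lie in L we would need p+2 = (p+k)+2, which forces k = 0. But k ≥ 1, so xy^2z ∉ L.
This contradicts the pumping lemma, so L is not regular.

a^{p+k} b^{p+2}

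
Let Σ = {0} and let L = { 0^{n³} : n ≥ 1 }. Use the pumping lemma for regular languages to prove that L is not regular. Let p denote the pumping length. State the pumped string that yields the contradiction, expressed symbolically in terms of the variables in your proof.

Assume L is regular. Let p be the pumping length given by the pumping lemma.
Take w = 0^{p³} ∈ L with |w| = p³ ≥ p.
Write w = xyz as guaranteed by the lemma, with |xy| ≤ p and y is nonempty.
Then y = 0^k for some k with 1 ≤ k ≤ p.
Pump with i = 2: xy^2z = 0^{p³+k}. Since 1 ≤ k ≤ p, p³ < p³+k ≤ p³+p < p³+3p²+3p+1 = (p+1)³, so p³+k is not a perfect cube. So xy^2z ∉ L.
This contradicts the pumping lemma, so L is not regular.

0^{p³+k}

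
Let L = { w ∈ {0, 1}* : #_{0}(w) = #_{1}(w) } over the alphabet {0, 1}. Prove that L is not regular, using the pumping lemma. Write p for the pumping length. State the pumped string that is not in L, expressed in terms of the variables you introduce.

Assume L is regular; let p be its pumping constant.
Choose w = 0^p 1^p ∈ L with |w| = 2p ≥ p.
Write w = xyz as guaranteed by the lemma, with |xy| ≤ p and |y| ≥ 1.
The first p characters of w are 0's, so xy (and hence y) consists only of 0's. Write y = 0^k, 1 ≤ k ≤ p.
Pump with i = 2: xy^2z = 0^{p+k} 1^p has p+k occurrences of 0 but only p of 1. Since k ≥ 1 the counts differ, so xy^2z ∉ L.
This is a contradiction; hence L is not regular.

0^{p+k} 1^p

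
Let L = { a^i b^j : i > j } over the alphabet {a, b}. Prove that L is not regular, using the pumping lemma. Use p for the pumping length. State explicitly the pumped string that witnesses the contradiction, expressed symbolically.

a^{p+1-k} b^p

Suppose for contradiction that L is regular, and let p be the pumping length.
Choose w = a^{p+1} b^p ∈ L, with |w| = 2p+1 ≥ p.
The pumping lemma gives a decomposition w = xyz where |xy| ≤ p and y is nonempty.
Since the first p symbols of w are all a's and |xy| ≤ p, y lies entirely in the leading a-block: y = a^k for some k with 1 ≤ k ≤ p.
Consider xy^0z = xz = a^{p+1-k} b^p. Since k ≥ 1, the a-count p+1-k is at most p, so i > j fails; thus xz ∉ L.
Contradiction. Therefore L is not regular.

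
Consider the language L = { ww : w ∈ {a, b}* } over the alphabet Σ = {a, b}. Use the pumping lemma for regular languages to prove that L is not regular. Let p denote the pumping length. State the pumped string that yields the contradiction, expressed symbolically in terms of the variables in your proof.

a^{p+k} b^p a^p b^p

Assume L is regular; let p be its pumping constant.
Take w = a^p b^p a^p b^p = uu where u = a^pb^p; then w ∈ L and |w| = 4p ≥ p.
The pumping lemma gives a decomposition w = xyz where |xy| ≤ p and |y| > 0.
Because |xy| ≤ p and w begins with p copies of a, we have y = a^k with 1 ≤ k ≤ p.
Pump with i = 2: xy^2z = a^{p+k} b^p a^p b^p, of length 4p+k. Suppose this equals vv. The string starts with a and ends with b, so v does too; thus the boundary between the two copies of v is a b→a transition. There is exactly one such transition, at position 2p+k, so |v| = 2p+k and |vv| = 4p+2k ≠ 4p+k since k ≥ 1. So xy^2z ∉ L.
This is a contradiction; hence L is not regular.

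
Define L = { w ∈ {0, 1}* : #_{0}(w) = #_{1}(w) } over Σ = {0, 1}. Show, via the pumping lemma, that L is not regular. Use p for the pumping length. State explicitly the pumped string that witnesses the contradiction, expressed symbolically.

0^{p+k} 1^p

Suppose for contradiction that L is regular, and let p be the pumping length.
Choose w = 0^p 1^p ∈ L with |w| = 2p ≥ p.
Write w = xyz as guaranteed by the lemma, with |xy| ≤ p and y is nonempty.
The first p characters of w are 0's, so xy (and hence y) consists only of 0's. Write y = 0^k, 1 ≤ k ≤ p.
Pump with i = 2: xy^2z = 0^{p+k} 1^p has p+k occurrences of 0 but only p of 1. Since k ≥ 1 the counts differ, so xy^2z ∉ L.
This is a contradiction; hence L is not regular.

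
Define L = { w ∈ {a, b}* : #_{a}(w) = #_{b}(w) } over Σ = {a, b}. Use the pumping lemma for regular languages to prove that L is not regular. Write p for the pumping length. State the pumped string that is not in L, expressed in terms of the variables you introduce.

a^{p+k} b^p

Assume L is regular; let p be its pumping constant.
Choose w = a^p b^p ∈ L with |w| = 2p ≥ p.
By the pumping lemma, w = xyz with |xy| ≤ p and y is nonempty.
Because |xy| ≤ p and w begins with p copies of a, we have y = a^k with 1 ≤ k ≤ p.
Pump with i = 2: xy^2z = a^{p+k} b^p has p+k occurrences of a but only p of b. Since k ≥ 1 the counts differ, so xy^2z ∉ L.
This is a contradiction; hence L is not regular.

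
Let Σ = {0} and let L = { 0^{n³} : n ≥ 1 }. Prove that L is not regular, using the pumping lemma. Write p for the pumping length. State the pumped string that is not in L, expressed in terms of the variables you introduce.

0^{p³+k}

Assume L is regular; let p be its pumping constant.
Take w = 0^{p³} ∈ L with |w| = p³ ≥ p.
The pumping lemma gives a decomposition w = xyz where |xy| ≤ p and |y| ≥ 1.
Then y = 0^k for some k with 1 ≤ k ≤ p.
Pump with i = 2: xy^2z = 0^{p³+k}. Since 1 ≤ k ≤ p, p³ < p³+k ≤ p³+p < p³+3p²+3p+1 = (p+1)³, so p³+k is not a perfect cube. So xy^2z ∉ L.
This contradicts the pumping lemma, so L is not regular.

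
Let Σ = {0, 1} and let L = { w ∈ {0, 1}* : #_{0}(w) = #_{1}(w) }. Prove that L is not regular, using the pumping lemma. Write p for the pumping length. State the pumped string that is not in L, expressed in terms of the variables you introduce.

0^{p+k} 1^p

Toward a contradiction, assume L is regular with pumping length p.
Choose w = 0^p 1^p ∈ L with |w| = 2p ≥ p.
Write w = xyz as guaranteed by the lemma, with |xy| ≤ p and |y| > 0.
Since the first p symbols of w are all 0's and |xy| ≤ p, y lies entirely in the leading 0-block: y = 0^k for some k with 1 ≤ k ≤ p.
Pump with i = 2: xy^2z = 0^{p+k} 1^p has p+k occurrences of 0 but only p of 1. Since k ≥ 1 the counts differ, so xy^2z ∉ L.
This is a contradiction; hence L is not regular.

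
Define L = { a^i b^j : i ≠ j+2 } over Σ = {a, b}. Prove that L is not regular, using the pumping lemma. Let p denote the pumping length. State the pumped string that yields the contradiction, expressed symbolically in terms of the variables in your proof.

a^{p+p!} b^{p+p!-2}

Assume L is regular. Let p be the pumping length given by the pumping lemma.
Choose w = a^p b^{p+p!-2}. Since p ≠ (p+p!-2)+2 = p+p!, w ∈ L; and |w| ≥ p.
The pumping lemma gives a decomposition w = xyz where |xy| ≤ p and y is nonempty.
Because |xy| ≤ p and w begins with p copies of a, we have y = a^k with 1 ≤ k ≤ p.
Since 1 ≤ k ≤ p, k divides p!; set t = 1 + p!/k. Then xy^t z has p + (p!/k)·k = p + p! copies of a. Now the a-count is p+p! and (b-count)+2 = (p+p!-2)+2 = p+p!, so i ≠ j+2 fails. So xy^t z = a^{p+p!} b^{p+p!-2} ∉ L.
Contradiction. Therefore L is not regular.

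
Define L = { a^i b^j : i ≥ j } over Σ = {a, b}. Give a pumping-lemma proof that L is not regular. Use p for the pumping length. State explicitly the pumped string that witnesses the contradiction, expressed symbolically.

a^{p-k} b^p

Toward a contradiction, assume L is regular with pumping length p.
Choose w = a^p b^p ∈ L, with |w| = 2p ≥ p.
By the pumping lemma, w = xyz with |xy| ≤ p and y is nonempty.
Since the first p symbols of w are all a's and |xy| ≤ p, y lies entirely in the leading a-block: y = a^k for some k with 1 ≤ k ≤ p.
Consider xy^0z = xz = a^{p-k} b^p. Since k ≥ 1, the a-count p-k is less than p, so i ≥ j fails; thus xz ∉ L.
This contradicts the pumping lemma, so L is not regular.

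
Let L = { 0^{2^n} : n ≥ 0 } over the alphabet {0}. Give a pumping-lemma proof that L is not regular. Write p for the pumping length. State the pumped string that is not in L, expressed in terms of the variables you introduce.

0^{2^p+k}

Assume L is regular. Let p be the pumping length given by the pumping lemma.
Take w = 0^{2^p} ∈ L with |w| = 2^p ≥ p.
By the pumping lemma, w = xyz with |xy| ≤ p and |y| > 0.
Then y = 0^k for some k with 1 ≤ k ≤ p.
Pump with i = 2: xy^2z = 0^{2^p+k}. Since 1 ≤ k ≤ p < 2^p, we have 2^p < 2^p+k < 2^{p+1}, so 2^p+k is not a power of 2. So xy^2z ∉ L.
This contradicts the pumping lemma, so L is not regular.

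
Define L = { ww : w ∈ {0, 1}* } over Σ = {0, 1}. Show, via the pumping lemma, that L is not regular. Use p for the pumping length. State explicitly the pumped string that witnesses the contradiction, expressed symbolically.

Assume L is regular; let p be its pumping constant.
Take w = 0^p 1^p 0^p 1^p = uu where u = 0^p1^p; then w ∈ L and |w| = 4p ≥ p.
By the pumping lemma, w = xyz with |xy| ≤ p and y is nonempty.
The first p characters of w are 0's, so xy (and hence y) consists only of 0's. Write y = 0^k, 1 ≤ k ≤ p.
Pump with i = 2: xy^2z = 0^{p+k} 1^p 0^p 1^p, of length 4p+k. Suppose this equals vv. The string starts with 0 and ends with 1, so v does too; thus the boundary between the two copies of v is a 1→0 transition. There is exactly one such transition, at position 2p+k, so |v| = 2p+k and |vv| = 4p+2k ≠ 4p+k since k ≥ 1. So xy^2z ∉ L.
This is a contradiction; hence L is not regular.

0^{p+k} 1^p 0^p 1^p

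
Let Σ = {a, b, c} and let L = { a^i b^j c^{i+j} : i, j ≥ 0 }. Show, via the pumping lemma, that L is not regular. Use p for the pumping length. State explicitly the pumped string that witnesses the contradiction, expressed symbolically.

Assume L is regular. Let p be the pumping length given by the pumping lemma.
Take w = a^p b^p c^{2p} ∈ L (with i=j=p, i+j=2p), |w| = 4p ≥ p.
By the pumping lemma, w = xyz with |xy| ≤ p and |y| ≥ 1.
The first p characters of w are a's, so xy (and hence y) consists only of a's. Write y = a^k, 1 ≤ k ≤ p.
Consider xy^2z = a^{p+k} b^p c^{2p}. Now the a- and b-counts sum to 2p+k, but the c-count is 2p ≠ 2p+k. So xy^2z ∉ L.
Contradiction. Therefore L is not regular.

a^{p+k} b^p c^{2p}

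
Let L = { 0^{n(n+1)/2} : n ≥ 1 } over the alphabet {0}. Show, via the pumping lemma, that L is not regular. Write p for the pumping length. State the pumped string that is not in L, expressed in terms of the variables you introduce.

Assume L is regular. Let p be the pumping length given by the pumping lemma.
Take w = 0^{p(p+1)/2} ∈ L with |w| = p(p+1)/2 ≥ p.
By the pumping lemma, w = xyz with |xy| ≤ p and |y| ≥ 1.
Then y = 0^k for some k with 1 ≤ k ≤ p.
Pump with i = 2: xy^2z = 0^{p(p+1)/2+k}. Since 1 ≤ k ≤ p, p(p+1)/2 < p(p+1)/2+k ≤ p(p+1)/2+p < (p+1)(p+2)/2, so p(p+1)/2+k is strictly between consecutive triangular numbers. So xy^2z ∉ L.
This contradicts the pumping lemma, so L is not regular.

0^{p(p+1)/2+k}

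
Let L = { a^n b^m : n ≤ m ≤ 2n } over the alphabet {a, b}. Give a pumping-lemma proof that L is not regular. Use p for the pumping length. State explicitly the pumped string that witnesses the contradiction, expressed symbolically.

Suppose for contradiction that L is regular, and let p be the pumping length.
Take w = a^p b^p ∈ L (since p ≤ p ≤ 2p), with |w| = 2p ≥ p.
The pumping lemma gives a decomposition w = xyz where |xy| ≤ p and y is nonempty.
Because |xy| ≤ p and w begins with p copies of a, we have y = a^k with 1 ≤ k ≤ p.
Pump with i = 2: xy^2z = a^{p+k} b^p. Now n = p+k > p = m, so the condition n ≤ m fails. Thus xy^2z ∉ L.
This contradicts the pumping lemma, so L is not regular.

a^{p+k} b^p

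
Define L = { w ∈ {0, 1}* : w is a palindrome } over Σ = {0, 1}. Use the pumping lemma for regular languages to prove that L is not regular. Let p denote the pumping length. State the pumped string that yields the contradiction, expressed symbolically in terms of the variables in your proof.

Suppose for contradiction that L is regular, and let p be the pumping length.
Take w = 0^p 1 0^p, a palindrome of length 2p+1 ≥ p.
By the pumping lemma, w = xyz with |xy| ≤ p and y is nonempty.
Since the first p symbols of w are all 0's and |xy| ≤ p, y lies entirely in the leading 0-block: y = 0^k for some k with 1 ≤ k ≤ p.
Pump with i = 2: xy^2z = 0^{p+k} 1 0^p. Its reverse is 0^p 1 0^{p+k}, which differs from xy^2z since k ≥ 1. So xy^2z is not a palindrome and xy^2z ∉ L.
Contradiction. Therefore L is not regular.

0^{p+k} 1 0^p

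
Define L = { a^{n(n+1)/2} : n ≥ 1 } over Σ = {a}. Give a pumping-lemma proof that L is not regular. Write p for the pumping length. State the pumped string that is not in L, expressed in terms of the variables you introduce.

Assume L is regular. Let p be the pumping length given by the pumping lemma.
Take w = a^{p(p+1)/2} ∈ L with |w| = p(p+1)/2 ≥ p.
The pumping lemma gives a decomposition w = xyz where |xy| ≤ p and |y| ≥ 1.
Then y = a^k for some k with 1 ≤ k ≤ p.
Pump with i = 2: xy^2z = a^{p(p+1)/2+k}. Since 1 ≤ k ≤ p, p(p+1)/2 < p(p+1)/2+k ≤ p(p+1)/2+p < (p+1)(p+2)/2, so p(p+1)/2+k is strictly between consecutive triangular numbers. So xy^2z ∉ L.
This contradicts the pumping lemma, so L is not regular.

a^{p(p+1)/2+k}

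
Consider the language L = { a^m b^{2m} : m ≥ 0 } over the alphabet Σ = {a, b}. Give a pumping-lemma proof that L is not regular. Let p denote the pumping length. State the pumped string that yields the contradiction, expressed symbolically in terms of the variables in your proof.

Toward a contradiction, assume L is regular with pumping length p.
Take w = a^p b^{2p}. Then w ∈ L and |w| = 3p ≥ p.
By the pumping lemma, w = xyz with |xy| ≤ p and |y| ≥ 1.
The first p characters of w are a's, so xy (and hence y) consists only of a's. Write y = a^k, 1 ≤ k ≤ p.
Pump with i = 2: xy^2z = a^{p+k} b^{2p}. For this to lie in L we would need 2p = 2(p+k), which forces k = 0. But k ≥ 1, so xy^2z ∉ L.
Contradiction. Therefore L is not regular.

a^{p+k} b^{2p}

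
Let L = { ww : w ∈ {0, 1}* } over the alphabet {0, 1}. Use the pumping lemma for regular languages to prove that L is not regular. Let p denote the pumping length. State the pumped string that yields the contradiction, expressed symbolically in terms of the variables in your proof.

Toward a contradiction, assume L is regular with pumping length p.
Take w = 0^p 1^p 0^p 1^p = uu where u = 0^p1^p; then w ∈ L and |w| = 4p ≥ p.
By the pumping lemma, w = xyz with |xy| ≤ p and y is nonempty.
Because |xy| ≤ p and w begins with p copies of 0, we have y = 0^k with 1 ≤ k ≤ p.
Pump with i = 2: xy^2z = 0^{p+k} 1^p 0^p 1^p, of length 4p+k. Suppose this equals vv. The string starts with 0 and ends with 1, so v does too; thus the boundary between the two copies of v is a 1→0 transition. There is exactly one such transition, at position 2p+k, so |v| = 2p+k and |vv| = 4p+2k ≠ 4p+k since k ≥ 1. So xy^2z ∉ L.
This contradicts the pumping lemma, so L is not regular.

0^{p+k} 1^p 0^p 1^p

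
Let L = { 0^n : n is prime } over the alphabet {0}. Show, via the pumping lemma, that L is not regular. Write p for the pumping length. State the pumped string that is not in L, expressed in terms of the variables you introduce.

0^{q(1+k)}

Assume L is regular; let p be its pumping constant.
Let q be a prime with q ≥ p+2 (infinitely many primes exist), and take w = 0^q ∈ L with |w| = q ≥ p.
Write w = xyz as guaranteed by the lemma, with |xy| ≤ p and |y| ≥ 1.
Then y = 0^k for some k with 1 ≤ k ≤ p.
Since 1 ≤ k ≤ p, |xz| = q-k. Pump with i = q+1: |xy^{q+1}z| = (q-k)+(q+1)k = q+qk = q(1+k), which is composite (both factors ≥ 2). So xy^{q+1}z = 0^{q(1+k)} ∉ L.
This is a contradiction; hence L is not regular.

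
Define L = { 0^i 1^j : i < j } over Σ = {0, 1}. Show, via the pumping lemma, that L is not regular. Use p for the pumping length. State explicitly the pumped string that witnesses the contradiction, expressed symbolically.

Toward a contradiction, assume L is regular with pumping length p.
Choose w = 0^p 1^{p+1} ∈ L, with |w| = 2p+1 ≥ p.
Write w = xyz as guaranteed by the lemma, with |xy| ≤ p and y is nonempty.
The first p characters of w are 0's, so xy (and hence y) consists only of 0's. Write y = 0^k, 1 ≤ k ≤ p.
Consider xy^2z = 0^{p+k} 1^{p+1}. Since k ≥ 1, the 0-count p+k is at least p+1, so i < j fails; thus xy^2z ∉ L.
This contradicts the pumping lemma, so L is not regular.

0^{p+k} 1^{p+1}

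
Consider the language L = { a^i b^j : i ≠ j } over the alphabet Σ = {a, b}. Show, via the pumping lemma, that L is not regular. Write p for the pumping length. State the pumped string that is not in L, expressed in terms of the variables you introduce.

a^{p+p!} b^{p+p!}

Assume L is regular; let p be its pumping constant.
Choose w = a^p b^{p+p!}. Since p ≠ p+p!, w ∈ L; and |w| ≥ p.
The pumping lemma gives a decomposition w = xyz where |xy| ≤ p and |y| > 0.
Because |xy| ≤ p and w begins with p copies of a, we have y = a^k with 1 ≤ k ≤ p.
Since 1 ≤ k ≤ p, k divides p!; set t = 1 + p!/k. Then xy^t z has p + (p!/k)·k = p + p! copies of a. Now the a-count equals the b-count, so i ≠ j fails. So xy^t z = a^{p+p!} b^{p+p!} ∉ L.
This contradicts the pumping lemma, so L is not regular.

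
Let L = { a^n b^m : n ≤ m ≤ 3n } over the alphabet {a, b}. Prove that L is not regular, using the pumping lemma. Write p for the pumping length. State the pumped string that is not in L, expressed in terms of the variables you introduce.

a^{p+k} b^p

Toward a contradiction, assume L is regular with pumping length p.
Take w = a^p b^p ∈ L (since p ≤ p ≤ 3p), with |w| = 2p ≥ p.
By the pumping lemma, w = xyz with |xy| ≤ p and |y| ≥ 1.
Because |xy| ≤ p and w begins with p copies of a, we have y = a^k with 1 ≤ k ≤ p.
Pump with i = 2: xy^2z = a^{p+k} b^p. Now n = p+k > p = m, so the condition n ≤ m fails. Thus xy^2z ∉ L.
This contradicts the pumping lemma, so L is not regular.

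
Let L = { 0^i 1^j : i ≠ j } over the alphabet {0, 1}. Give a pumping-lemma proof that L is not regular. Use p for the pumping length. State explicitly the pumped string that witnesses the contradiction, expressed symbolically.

Assume L is regular. Let p be the pumping length given by the pumping lemma.
Choose w = 0^p 1^{p+p!}. Since p ≠ p+p!, w ∈ L; and |w| ≥ p.
By the pumping lemma, w = xyz with |xy| ≤ p and y is nonempty.
Because |xy| ≤ p and w begins with p copies of 0, we have y = 0^k with 1 ≤ k ≤ p.
Since 1 ≤ k ≤ p, k divides p!; set t = 1 + p!/k. Then xy^t z has p + (p!/k)·k = p + p! copies of 0. Now the 0-count equals the 1-count, so i ≠ j fails. So xy^t z = 0^{p+p!} 1^{p+p!} ∉ L.
This is a contradiction; hence L is not regular.

0^{p+p!} 1^{p+p!}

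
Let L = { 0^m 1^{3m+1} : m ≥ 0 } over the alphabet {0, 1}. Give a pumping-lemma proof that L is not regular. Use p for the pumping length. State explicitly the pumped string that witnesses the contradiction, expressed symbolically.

0^{p+k} 1^{3p+1}

Assume L is regular; let p be its pumping constant.
Let w = 0^p 1^{3p+1} ∈ L; note |w| = 4p+1 ≥ p.
Write w = xyz as guaranteed by the lemma, with |xy| ≤ p and |y| ≥ 1.
Because |xy| ≤ p and w begins with p copies of 0, we have y = 0^k with 1 ≤ k ≤ p.
Pump with i = 2: xy^2z = 0^{p+k} 1^{3p+1}. For this to lie in L we would need 3p+1 = 3(p+k)+1, which forces k = 0. But k ≥ 1, so xy^2z ∉ L.
This is a contradiction; hence L is not regular.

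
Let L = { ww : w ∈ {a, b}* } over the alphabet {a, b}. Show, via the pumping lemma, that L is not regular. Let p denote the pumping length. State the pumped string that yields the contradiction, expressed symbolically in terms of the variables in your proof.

a^{p+k} b^p a^p b^p

Suppose for contradiction that L is regular, and let p be the pumping length.
Take w = a^p b^p a^p b^p = uu where u = a^pb^p; then w ∈ L and |w| = 4p ≥ p.
The pumping lemma gives a decomposition w = xyz where |xy| ≤ p and y is nonempty.
The first p characters of w are a's, so xy (and hence y) consists only of a's. Write y = a^k, 1 ≤ k ≤ p.
Pump with i = 2: xy^2z = a^{p+k} b^p a^p b^p, of length 4p+k. Suppose this equals vv. The string starts with a and ends with b, so v does too; thus the boundary between the two copies of v is a b→a transition. There is exactly one such transition, at position 2p+k, so |v| = 2p+k and |vv| = 4p+2k ≠ 4p+k since k ≥ 1. So xy^2z ∉ L.
This is a contradiction; hence L is not regular.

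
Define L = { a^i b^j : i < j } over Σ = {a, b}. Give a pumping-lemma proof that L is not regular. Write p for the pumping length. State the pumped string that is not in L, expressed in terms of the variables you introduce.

Assume L is regular. Let p be the pumping length given by the pumping lemma.
Choose w = a^p b^{p+1} ∈ L, with |w| = 2p+1 ≥ p.
By the pumping lemma, w = xyz with |xy| ≤ p and |y| > 0.
Because |xy| ≤ p and w begins with p copies of a, we have y = a^k with 1 ≤ k ≤ p.
Consider xy^2z = a^{p+k} b^{p+1}. Since k ≥ 1, the a-count p+k is at least p+1, so i < j fails; thus xy^2z ∉ L.
Contradiction. Therefore L is not regular.

a^{p+k} b^{p+1}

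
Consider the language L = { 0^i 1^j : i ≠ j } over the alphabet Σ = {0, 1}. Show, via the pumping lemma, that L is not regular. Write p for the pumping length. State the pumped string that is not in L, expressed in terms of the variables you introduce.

Suppose for contradiction that L is regular, and let p be the pumping length.
Choose w = 0^p 1^{p+p!}. Since p ≠ p+p!, w ∈ L; and |w| ≥ p.
Write w = xyz as guaranteed by the lemma, with |xy| ≤ p and |y| > 0.
The first p characters of w are 0's, so xy (and hence y) consists only of 0's. Write y = 0^k, 1 ≤ k ≤ p.
Since 1 ≤ k ≤ p, k divides p!; set t = 1 + p!/k. Then xy^t z has p + (p!/k)·k = p + p! copies of 0. Now the 0-count equals the 1-count, so i ≠ j fails. So xy^t z = 0^{p+p!} 1^{p+p!} ∉ L.
This contradicts the pumping lemma, so L is not regular.

0^{p+p!} 1^{p+p!}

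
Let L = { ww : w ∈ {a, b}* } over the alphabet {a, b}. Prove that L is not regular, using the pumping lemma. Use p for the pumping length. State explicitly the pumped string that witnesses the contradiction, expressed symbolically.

Suppose for contradiction that L is regular, and let p be the pumping length.
Take w = a^p b^p a^p b^p = uu where u = a^pb^p; then w ∈ L and |w| = 4p ≥ p.
Write w = xyz as guaranteed by the lemma, with |xy| ≤ p and |y| ≥ 1.
The first p characters of w are a's, so xy (and hence y) consists only of a's. Write y = a^k, 1 ≤ k ≤ p.
Pump with i = 2: xy^2z = a^{p+k} b^p a^p b^p, of length 4p+k. Suppose this equals vv. The string starts with a and ends with b, so v does too; thus the boundary between the two copies of v is a b→a transition. There is exactly one such transition, at position 2p+k, so |v| = 2p+k and |vv| = 4p+2k ≠ 4p+k since k ≥ 1. So xy^2z ∉ L.
Contradiction. Therefore L is not regular.

a^{p+k} b^p a^p b^p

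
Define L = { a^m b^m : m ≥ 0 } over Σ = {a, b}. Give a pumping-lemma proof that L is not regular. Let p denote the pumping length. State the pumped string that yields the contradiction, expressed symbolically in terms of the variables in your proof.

Assume L is regular. Let p be the pumping length given by the pumping lemma.
Choose w = a^p b^p, which is in L with |w| = 2p ≥ p.
Write w = xyz as guaranteed by the lemma, with |xy| ≤ p and y is nonempty.
The first p characters of w are a's, so xy (and hence y) consists only of a's. Write y = a^k, 1 ≤ k ≤ p.
Pump with i = 2: xy^2z = a^{p+k} b^p. For this to lie in L we would need p = p+k, which forces k = 0. But k ≥ 1, so xy^2z ∉ L.
This contradicts the pumping lemma, so L is not regular.

a^{p+k} b^p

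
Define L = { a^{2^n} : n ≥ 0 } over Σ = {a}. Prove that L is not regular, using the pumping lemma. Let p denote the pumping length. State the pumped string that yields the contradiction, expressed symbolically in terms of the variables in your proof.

Suppose for contradiction that L is regular, and let p be the pumping length.
Take w = a^{2^p} ∈ L with |w| = 2^p ≥ p.
Write w = xyz as guaranteed by the lemma, with |xy| ≤ p and y is nonempty.
Then y = a^k for some k with 1 ≤ k ≤ p.
Pump with i = 2: xy^2z = a^{2^p+k}. Since 1 ≤ k ≤ p < 2^p, we have 2^p < 2^p+k < 2^{p+1}, so 2^p+k is not a power of 2. So xy^2z ∉ L.
This is a contradiction; hence L is not regular.

a^{2^p+k}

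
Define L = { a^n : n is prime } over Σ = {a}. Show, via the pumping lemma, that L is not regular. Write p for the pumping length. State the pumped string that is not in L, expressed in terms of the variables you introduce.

Suppose for contradiction that L is regular, and let p be the pumping length.
Let q be a prime with q ≥ p+2 (infinitely many primes exist), and take w = a^q ∈ L with |w| = q ≥ p.
The pumping lemma gives a decomposition w = xyz where |xy| ≤ p and |y| ≥ 1.
Then y = a^k for some k with 1 ≤ k ≤ p.
Since 1 ≤ k ≤ p, |xz| = q-k. Pump with i = q+1: |xy^{q+1}z| = (q-k)+(q+1)k = q+qk = q(1+k), which is composite (both factors ≥ 2). So xy^{q+1}z = a^{q(1+k)} ∉ L.
Contradiction. Therefore L is not regular.

a^{q(1+k)}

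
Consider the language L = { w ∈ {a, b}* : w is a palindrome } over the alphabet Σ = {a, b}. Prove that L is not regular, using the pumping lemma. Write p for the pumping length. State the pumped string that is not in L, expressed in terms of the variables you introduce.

Toward a contradiction, assume L is regular with pumping length p.
Take w = a^p b a^p, a palindrome of length 2p+1 ≥ p.
Write w = xyz as guaranteed by the lemma, with |xy| ≤ p and |y| ≥ 1.
Since the first p symbols of w are all a's and |xy| ≤ p, y lies entirely in the leading a-block: y = a^k for some k with 1 ≤ k ≤ p.
Pump with i = 2: xy^2z = a^{p+k} b a^p. Its reverse is a^p b a^{p+k}, which differs from xy^2z since k ≥ 1. So xy^2z is not a palindrome and xy^2z ∉ L.
This is a contradiction; hence L is not regular.

a^{p+k} b a^p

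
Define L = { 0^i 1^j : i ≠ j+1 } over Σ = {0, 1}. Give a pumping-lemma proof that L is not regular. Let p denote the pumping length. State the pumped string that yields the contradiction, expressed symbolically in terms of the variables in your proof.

0^{p+p!} 1^{p+p!-1}

Assume L is regular; let p be its pumping constant.
Choose w = 0^p 1^{p+p!-1}. Since p ≠ (p+p!-1)+1 = p+p!, w ∈ L; and |w| ≥ p.
Write w = xyz as guaranteed by the lemma, with |xy| ≤ p and y is nonempty.
Since the first p symbols of w are all 0's and |xy| ≤ p, y lies entirely in the leading 0-block: y = 0^k for some k with 1 ≤ k ≤ p.
Since 1 ≤ k ≤ p, k divides p!; set t = 1 + p!/k. Then xy^t z has p + (p!/k)·k = p + p! copies of 0. Now the 0-count is p+p! and (1-count)+1 = (p+p!-1)+1 = p+p!, so i ≠ j+1 fails. So xy^t z = 0^{p+p!} 1^{p+p!-1} ∉ L.
This contradicts the pumping lemma, so L is not regular.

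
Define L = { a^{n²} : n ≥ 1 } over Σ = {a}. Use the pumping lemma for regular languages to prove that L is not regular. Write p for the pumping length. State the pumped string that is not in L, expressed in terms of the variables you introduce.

Suppose for contradiction that L is regular, and let p be the pumping length.
Take w = a^{p²} ∈ L with |w| = p² ≥ p.
Write w = xyz as guaranteed by the lemma, with |xy| ≤ p and |y| ≥ 1.
Then y = a^k for some k with 1 ≤ k ≤ p.
Pump with i = 2: xy^2z = a^{p²+k}. Since 1 ≤ k ≤ p, p² < p²+k ≤ p²+p < (p+1)², so p²+k lies strictly between consecutive squares and is not a perfect square. So xy^2z ∉ L.
Contradiction. Therefore L is not regular.

a^{p²+k}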